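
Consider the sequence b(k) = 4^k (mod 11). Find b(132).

5

b(1) = 4, b(2) = 5, b(3) = 9, b(4) = 3, b(5) = 1, b(6) = 4.
The sequence repeats with period 5.
(132 - 1) mod 5 = 1, so b(132) = b(2) = 5.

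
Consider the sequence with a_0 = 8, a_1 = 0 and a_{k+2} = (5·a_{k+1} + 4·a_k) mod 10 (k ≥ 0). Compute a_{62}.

Computing terms: a_0 = 8; a_1 = 0; a_2 = 2; a_3 = 0; a_4 = 8; a_5 = 0.
The sequence repeats with period 4.
So a_{62} = a_{0 + ((62-0) mod 4)} = a_2 = 2.

2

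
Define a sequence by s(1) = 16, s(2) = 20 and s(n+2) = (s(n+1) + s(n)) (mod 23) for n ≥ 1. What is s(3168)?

4

s(1) = 16,  s(2) = 20,  s(3) = 13,  s(4) = 10,  s(5) = 0,  s(6) = 10,  s(7) = 10,  s(8) = 20,  s(9) = 7,  s(10) = 4,  s(11) = 11,  s(12) = 15,  s(13) = 3,  s(14) = 18,  s(15) = 21,  s(16) = 16,  s(17) = 14,  s(18) = 7,  s(19) = 21,  s(20) = 5,  s(21) = 3,  s(22) = 8,  s(23) = 11,  s(24) = 19,  s(25) = 7,  s(26) = 3,  s(27) = 10,  s(28) = 13,  s(29) = 0,  s(30) = 13,  s(31) = 13,  s(32) = 3,  s(33) = 16,  s(34) = 19,  s(35) = 12,  s(36) = 8,  s(37) = 20,  s(38) = 5,  s(39) = 2,  s(40) = 7,  s(41) = 9,  s(42) = 16,  s(43) = 2,  s(44) = 18,  s(45) = 20,  s(46) = 15,  s(47) = 12,  s(48) = 4,  s(49) = 16,  s(50) = 20.
The sequence repeats with period 48.
So s(3168) = s(1 + ((3168-1) mod 48)) = s(48) = 4.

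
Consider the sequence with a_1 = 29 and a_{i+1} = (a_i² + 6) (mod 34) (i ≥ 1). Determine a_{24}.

27

Computing terms: a_1 = 29, a_2 = 31, a_3 = 15, a_4 = 27, a_5 = 21, a_6 = 5, a_7 = 31.
Since a_7 = a_2 = 31, the sequence is eventually periodic: after a pre-period of length 1 it cycles with period 5.
For i ≥ 2, a_i depends only on (i - 2) mod 5. (24 - 2) mod 5 = 2, so a_{24} = a_4 = 27.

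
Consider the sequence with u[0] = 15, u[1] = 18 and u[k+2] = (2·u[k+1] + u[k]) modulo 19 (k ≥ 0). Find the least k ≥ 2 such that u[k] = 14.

Listing terms: u[0] = 15,  u[1] = 18,  u[2] = 13,  u[3] = 6,  u[4] = 6,  u[5] = 18,  u[6] = 4,  u[7] = 7,  u[8] = 18,  u[9] = 5,  u[10] = 9,  u[11] = 4,  u[12] = 17,  u[13] = 0,  u[14] = 17,  u[15] = 15,  u[16] = 9,  u[17] = 14,  u[18] = 18,  u[19] = 12,  u[20] = 4,  u[21] = 1,  u[22] = 6,  u[23] = 13,  u[24] = 13,  u[25] = 1,  u[26] = 15,  u[27] = 12,  u[28] = 1,  u[29] = 14,  u[30] = 10,  u[31] = 15,  u[32] = 2,  u[33] = 0,  u[34] = 2,  u[35] = 4,  u[36] = 10,  u[37] = 5,  u[38] = 1,  u[39] = 7,  u[40] = 15,  u[41] = 18.
The sequence repeats with period 40.
The value 14 first appears (with k ≥ 2) at u[17].

17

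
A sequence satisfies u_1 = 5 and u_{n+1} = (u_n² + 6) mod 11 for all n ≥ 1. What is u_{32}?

u_1 = 5, u_2 = 9, u_3 = 10, u_4 = 7, u_5 = 0, u_6 = 6, u_7 = 9.
Since u_7 = u_2 = 9, the sequence is eventually periodic: after a pre-period of length 1 it cycles with period 5.
For n ≥ 2, u_n depends only on (n - 2) mod 5. (32 - 2) mod 5 = 0, so u_{32} = u_2 = 9.

9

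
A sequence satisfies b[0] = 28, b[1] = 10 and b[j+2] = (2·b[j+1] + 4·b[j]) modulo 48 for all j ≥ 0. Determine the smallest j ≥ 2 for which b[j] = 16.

3

b[0] = 28,  b[1] = 10,  b[2] = 36,  b[3] = 16,  b[4] = 32,  b[5] = 32,  b[6] = 0,  b[7] = 32,  b[8] = 16,  b[9] = 16,  b[10] = 0,  b[11] = 16,  b[12] = 32.
Since (b[11], b[12]) = (b[3], b[4]) = (16, 32) (two consecutive terms determine the rest), the sequence is eventually periodic: after a pre-period of length 3 it cycles with period 8.
The value 16 first appears (with j ≥ 2) at b[3].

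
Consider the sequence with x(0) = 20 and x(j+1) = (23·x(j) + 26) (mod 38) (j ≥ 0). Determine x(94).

We have x(0) = 20, x(1) = 30, x(2) = 32, x(3) = 2, x(4) = 34, x(5) = 10, x(6) = 28, x(7) = 24, x(8) = 8, x(9) = 20.
The sequence repeats with period 9.
So x(94) = x(0 + ((94-0) mod 9)) = x(4) = 34.

34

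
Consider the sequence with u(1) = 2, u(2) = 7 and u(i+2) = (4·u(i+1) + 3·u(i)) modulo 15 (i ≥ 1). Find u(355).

u(1) = 2; u(2) = 7; u(3) = 4; u(4) = 7; u(5) = 10; u(6) = 1; u(7) = 4; u(8) = 4; u(9) = 13; u(10) = 4; u(11) = 10; u(12) = 7; u(13) = 13; u(14) = 13; u(15) = 1; u(16) = 13; u(17) = 10; u(18) = 4; u(19) = 1; u(20) = 1; u(21) = 7; u(22) = 1; u(23) = 10; u(24) = 13; u(25) = 7; u(26) = 7; u(27) = 4.
Since (u(26), u(27)) = (u(2), u(3)) = (7, 4) (two consecutive terms determine the rest), the sequence is eventually periodic: after a pre-period of length 1 it cycles with period 24.
For i ≥ 2, u(i) depends only on (i - 2) mod 24. (355 - 2) mod 24 = 17, so u(355) = u(19) = 1.

1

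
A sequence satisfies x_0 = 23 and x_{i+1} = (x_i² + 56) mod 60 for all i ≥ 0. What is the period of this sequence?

6

Computing terms: x_0 = 23,  x_1 = 45,  x_2 = 41,  x_3 = 57,  x_4 = 5,  x_5 = 21,  x_6 = 17,  x_7 = 45.
Since x_7 = x_1 = 45, the sequence is eventually periodic: after a pre-period of length 1 it cycles with period 6.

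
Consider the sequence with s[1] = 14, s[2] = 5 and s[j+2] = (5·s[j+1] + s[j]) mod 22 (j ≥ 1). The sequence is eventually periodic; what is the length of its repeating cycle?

Listing terms: s[1] = 14, s[2] = 5, s[3] = 17, s[4] = 2, s[5] = 5, s[6] = 5, s[7] = 8, s[8] = 1, s[9] = 13, s[10] = 0, s[11] = 13, s[12] = 21, s[13] = 8, s[14] = 17, s[15] = 5, s[16] = 20, s[17] = 17, s[18] = 17, s[19] = 14, s[20] = 21, s[21] = 9, s[22] = 0, s[23] = 9, s[24] = 1, s[25] = 14, s[26] = 5.
The sequence repeats with period 24.

24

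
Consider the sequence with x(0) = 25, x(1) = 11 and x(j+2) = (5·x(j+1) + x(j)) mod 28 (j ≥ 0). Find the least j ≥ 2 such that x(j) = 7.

We have x(0) = 25, x(1) = 11, x(2) = 24, x(3) = 19, x(4) = 7, x(5) = 26, x(6) = 25, x(7) = 11.
Since (x(6), x(7)) = (x(0), x(1)) = (25, 11) (two consecutive terms determine the rest), the sequence is periodic with period 6.
The value 7 first appears (with j ≥ 2) at x(4).

4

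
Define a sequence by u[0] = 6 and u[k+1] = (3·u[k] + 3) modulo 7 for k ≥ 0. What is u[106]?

4

Listing terms: u[0] = 6,  u[1] = 0,  u[2] = 3,  u[3] = 5,  u[4] = 4,  u[5] = 1,  u[6] = 6.
The sequence repeats with period 6.
So u[106] = u[0 + ((106-0) mod 6)] = u[4] = 4.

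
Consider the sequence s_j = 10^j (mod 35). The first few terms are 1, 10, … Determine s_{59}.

5

Computing terms: s_0 = 1,  s_1 = 10,  s_2 = 30,  s_3 = 20,  s_4 = 25,  s_5 = 5,  s_6 = 15,  s_7 = 10.
Since s_7 = s_1 = 10, the sequence is eventually periodic: after a pre-period of length 1 it cycles with period 6.
For j ≥ 1, s_j depends only on (j - 1) mod 6. (59 - 1) mod 6 = 4, so s_{59} = s_5 = 5.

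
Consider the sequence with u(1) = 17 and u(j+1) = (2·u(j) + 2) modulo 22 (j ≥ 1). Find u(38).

10

Listing terms: u(1) = 17; u(2) = 14; u(3) = 8; u(4) = 18; u(5) = 16; u(6) = 12; u(7) = 4; u(8) = 10; u(9) = 0; u(10) = 2; u(11) = 6; u(12) = 14.
Since u(12) = u(2) = 14, the sequence is eventually periodic: after a pre-period of length 1 it cycles with period 10.
For j ≥ 2, u(j) depends only on (j - 2) mod 10. (38 - 2) mod 10 = 6, so u(38) = u(8) = 10.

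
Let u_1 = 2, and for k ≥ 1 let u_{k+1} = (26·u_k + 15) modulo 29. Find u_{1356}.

1

Listing terms: u_1 = 2, u_2 = 9, u_3 = 17, u_4 = 22, u_5 = 7, u_6 = 23, u_7 = 4, u_8 = 3, u_9 = 6, u_{10} = 26, u_{11} = 24, u_{12} = 1, u_{13} = 12, u_{14} = 8, u_{15} = 20, u_{16} = 13, u_{17} = 5, u_{18} = 0, u_{19} = 15, u_{20} = 28, u_{21} = 18, u_{22} = 19, u_{23} = 16, u_{24} = 25, u_{25} = 27, u_{26} = 21, u_{27} = 10, u_{28} = 14, u_{29} = 2.
The sequence repeats with period 28.
(1356 - 1) mod 28 = 11, so u_{1356} = u_{12} = 1.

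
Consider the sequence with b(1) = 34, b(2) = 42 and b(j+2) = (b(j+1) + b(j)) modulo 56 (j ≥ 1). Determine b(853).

26

Listing terms: b(1) = 34; b(2) = 42; b(3) = 20; b(4) = 6; b(5) = 26; b(6) = 32; b(7) = 2; b(8) = 34; b(9) = 36; b(10) = 14; b(11) = 50; b(12) = 8; b(13) = 2; b(14) = 10; b(15) = 12; b(16) = 22; b(17) = 34; b(18) = 0; b(19) = 34; b(20) = 34; b(21) = 12; b(22) = 46; b(23) = 2; b(24) = 48; b(25) = 50; b(26) = 42; b(27) = 36; b(28) = 22; b(29) = 2; b(30) = 24; b(31) = 26; b(32) = 50; b(33) = 20; b(34) = 14; b(35) = 34; b(36) = 48; b(37) = 26; b(38) = 18; b(39) = 44; b(40) = 6; b(41) = 50; b(42) = 0; b(43) = 50; b(44) = 50; b(45) = 44; b(46) = 38; b(47) = 26; b(48) = 8; b(49) = 34; b(50) = 42.
The sequence repeats with period 48.
So b(853) = b(1 + ((853-1) mod 48)) = b(37) = 26.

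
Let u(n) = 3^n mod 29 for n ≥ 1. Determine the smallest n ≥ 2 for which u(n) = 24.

24

Computing terms: u(1) = 3, u(2) = 9, u(3) = 27, u(4) = 23, u(5) = 11, u(6) = 4, u(7) = 12, u(8) = 7, u(9) = 21, u(10) = 5, u(11) = 15, u(12) = 16, u(13) = 19, u(14) = 28, u(15) = 26, u(16) = 20, u(17) = 2, u(18) = 6, u(19) = 18, u(20) = 25, u(21) = 17, u(22) = 22, u(23) = 8, u(24) = 24, u(25) = 14, u(26) = 13, u(27) = 10, u(28) = 1, u(29) = 3.
Since u(29) = u(1) = 3, the sequence is periodic with period 28.
The value 24 first appears (with n ≥ 2) at u(24).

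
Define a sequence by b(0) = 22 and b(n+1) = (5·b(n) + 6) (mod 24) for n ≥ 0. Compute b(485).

b(0) = 22, b(1) = 20, b(2) = 10, b(3) = 8, b(4) = 22.
Since b(4) = b(0) = 22, the sequence is periodic with period 4.
(485 - 0) mod 4 = 1, so b(485) = b(1) = 20.

20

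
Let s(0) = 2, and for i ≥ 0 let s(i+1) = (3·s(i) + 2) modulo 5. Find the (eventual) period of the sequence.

We have s(0) = 2,  s(1) = 3,  s(2) = 1,  s(3) = 0,  s(4) = 2.
Since s(4) = s(0) = 2, the sequence is periodic with period 4.

4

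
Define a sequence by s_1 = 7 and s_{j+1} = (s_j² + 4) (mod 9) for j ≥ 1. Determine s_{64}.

2

Listing terms: s_1 = 7,  s_2 = 8,  s_3 = 5,  s_4 = 2,  s_5 = 8.
Since s_5 = s_2 = 8, the sequence is eventually periodic: after a pre-period of length 1 it cycles with period 3.
For j ≥ 2, s_j depends only on (j - 2) mod 3. (64 - 2) mod 3 = 2, so s_{64} = s_4 = 2.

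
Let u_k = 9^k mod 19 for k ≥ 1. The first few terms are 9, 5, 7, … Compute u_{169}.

4

Computing terms: u_1 = 9,  u_2 = 5,  u_3 = 7,  u_4 = 6,  u_5 = 16,  u_6 = 11,  u_7 = 4,  u_8 = 17,  u_9 = 1,  u_{10} = 9.
The sequence repeats with period 9.
(169 - 1) mod 9 = 6, so u_{169} = u_7 = 4.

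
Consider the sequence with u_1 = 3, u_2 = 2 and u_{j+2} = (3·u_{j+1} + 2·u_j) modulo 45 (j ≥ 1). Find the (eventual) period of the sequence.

24

Computing terms: u_1 = 3, u_2 = 2, u_3 = 12, u_4 = 40, u_5 = 9, u_6 = 17, u_7 = 24, u_8 = 16, u_9 = 6, u_{10} = 5, u_{11} = 27, u_{12} = 1, u_{13} = 12, u_{14} = 38, u_{15} = 3, u_{16} = 40, u_{17} = 36, u_{18} = 8, u_{19} = 6, u_{20} = 34, u_{21} = 24, u_{22} = 5, u_{23} = 18, u_{24} = 19, u_{25} = 3, u_{26} = 2.
The sequence repeats with period 24.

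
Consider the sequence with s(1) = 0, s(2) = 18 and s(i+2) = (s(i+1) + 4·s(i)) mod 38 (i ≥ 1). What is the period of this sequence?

18

s(1) = 0, s(2) = 18, s(3) = 18, s(4) = 14, s(5) = 10, s(6) = 28, s(7) = 30, s(8) = 28, s(9) = 34, s(10) = 32, s(11) = 16, s(12) = 30, s(13) = 18, s(14) = 24, s(15) = 20, s(16) = 2, s(17) = 6, s(18) = 14, s(19) = 0, s(20) = 18.
Since (s(19), s(20)) = (s(1), s(2)) = (0, 18) (two consecutive terms determine the rest), the sequence is periodic with period 18.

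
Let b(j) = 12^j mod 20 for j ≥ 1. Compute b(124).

Computing terms: b(1) = 12,  b(2) = 4,  b(3) = 8,  b(4) = 16,  b(5) = 12.
The sequence repeats with period 4.
So b(124) = b(1 + ((124-1) mod 4)) = b(4) = 16.

16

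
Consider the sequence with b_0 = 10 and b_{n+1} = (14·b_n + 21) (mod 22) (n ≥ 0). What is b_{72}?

9

Computing terms: b_0 = 10, b_1 = 7, b_2 = 9, b_3 = 15, b_4 = 11, b_5 = 21, b_6 = 7.
Since b_6 = b_1 = 7, the sequence is eventually periodic: after a pre-period of length 1 it cycles with period 5.
For n ≥ 1, b_n depends only on (n - 1) mod 5. (72 - 1) mod 5 = 1, so b_{72} = b_2 = 9.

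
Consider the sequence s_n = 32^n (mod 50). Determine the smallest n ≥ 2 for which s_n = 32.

5

s_1 = 32, s_2 = 24, s_3 = 18, s_4 = 26, s_5 = 32.
Since s_5 = s_1 = 32, the sequence is periodic with period 4.
The value 32 next appears (with n ≥ 2) at s_5.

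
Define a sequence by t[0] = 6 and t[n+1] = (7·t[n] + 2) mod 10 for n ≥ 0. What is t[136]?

t[0] = 6, t[1] = 4, t[2] = 0, t[3] = 2, t[4] = 6.
Since t[4] = t[0] = 6, the sequence is periodic with period 4.
So t[136] = t[0 + ((136-0) mod 4)] = t[0] = 6.

6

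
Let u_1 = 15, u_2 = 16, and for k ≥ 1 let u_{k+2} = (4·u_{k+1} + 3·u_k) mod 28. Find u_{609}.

11

Computing terms: u_1 = 15; u_2 = 16; u_3 = 25; u_4 = 8; u_5 = 23; u_6 = 4; u_7 = 1; u_8 = 16; u_9 = 11; u_{10} = 8; u_{11} = 9; u_{12} = 4; u_{13} = 15; u_{14} = 16.
The sequence repeats with period 12.
So u_{609} = u_{1 + ((609-1) mod 12)} = u_9 = 11.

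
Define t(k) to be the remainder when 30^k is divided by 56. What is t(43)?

Computing terms: t(0) = 1; t(1) = 30; t(2) = 4; t(3) = 8; t(4) = 16; t(5) = 32; t(6) = 8.
Since t(6) = t(3) = 8, the sequence is eventually periodic: after a pre-period of length 3 it cycles with period 3.
For k ≥ 3, t(k) depends only on (k - 3) mod 3. (43 - 3) mod 3 = 1, so t(43) = t(4) = 16.

16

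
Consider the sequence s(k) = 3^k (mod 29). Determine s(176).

We have s(1) = 3, s(2) = 9, s(3) = 27, s(4) = 23, s(5) = 11, s(6) = 4, s(7) = 12, s(8) = 7, s(9) = 21, s(10) = 5, s(11) = 15, s(12) = 16, s(13) = 19, s(14) = 28, s(15) = 26, s(16) = 20, s(17) = 2, s(18) = 6, s(19) = 18, s(20) = 25, s(21) = 17, s(22) = 22, s(23) = 8, s(24) = 24, s(25) = 14, s(26) = 13, s(27) = 10, s(28) = 1, s(29) = 3.
The sequence repeats with period 28.
(176 - 1) mod 28 = 7, so s(176) = s(8) = 7.

7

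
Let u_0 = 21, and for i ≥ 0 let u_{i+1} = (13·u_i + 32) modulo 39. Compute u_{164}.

19

u_0 = 21; u_1 = 32; u_2 = 19; u_3 = 6; u_4 = 32.
Since u_4 = u_1 = 32, the sequence is eventually periodic: after a pre-period of length 1 it cycles with period 3.
For i ≥ 1, u_i depends only on (i - 1) mod 3. (164 - 1) mod 3 = 1, so u_{164} = u_2 = 19.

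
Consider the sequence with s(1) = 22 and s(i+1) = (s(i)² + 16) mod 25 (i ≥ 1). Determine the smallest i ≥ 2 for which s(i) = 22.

4

Listing terms: s(1) = 22, s(2) = 0, s(3) = 16, s(4) = 22.
Since s(4) = s(1) = 22, the sequence is periodic with period 3.
The value 22 next appears (with i ≥ 2) at s(4).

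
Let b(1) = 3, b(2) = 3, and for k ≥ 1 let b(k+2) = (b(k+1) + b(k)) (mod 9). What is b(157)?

6

b(1) = 3,  b(2) = 3,  b(3) = 6,  b(4) = 0,  b(5) = 6,  b(6) = 6,  b(7) = 3,  b(8) = 0,  b(9) = 3,  b(10) = 3.
The sequence repeats with period 8.
(157 - 1) mod 8 = 4, so b(157) = b(5) = 6.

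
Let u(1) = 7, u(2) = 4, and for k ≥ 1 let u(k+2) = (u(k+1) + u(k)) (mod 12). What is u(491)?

2

We have u(1) = 7,  u(2) = 4,  u(3) = 11,  u(4) = 3,  u(5) = 2,  u(6) = 5,  u(7) = 7,  u(8) = 0,  u(9) = 7,  u(10) = 7,  u(11) = 2,  u(12) = 9,  u(13) = 11,  u(14) = 8,  u(15) = 7,  u(16) = 3,  u(17) = 10,  u(18) = 1,  u(19) = 11,  u(20) = 0,  u(21) = 11,  u(22) = 11,  u(23) = 10,  u(24) = 9,  u(25) = 7,  u(26) = 4.
The sequence repeats with period 24.
So u(491) = u(1 + ((491-1) mod 24)) = u(11) = 2.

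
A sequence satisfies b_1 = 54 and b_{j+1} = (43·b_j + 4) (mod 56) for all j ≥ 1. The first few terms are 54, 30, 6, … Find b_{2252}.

We have b_1 = 54; b_2 = 30; b_3 = 6; b_4 = 38; b_5 = 14; b_6 = 46; b_7 = 22; b_8 = 54.
Since b_8 = b_1 = 54, the sequence is periodic with period 7.
(2252 - 1) mod 7 = 4, so b_{2252} = b_5 = 14.

14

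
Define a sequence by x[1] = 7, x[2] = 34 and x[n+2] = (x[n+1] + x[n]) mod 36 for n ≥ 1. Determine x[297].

13

We have x[1] = 7; x[2] = 34; x[3] = 5; x[4] = 3; x[5] = 8; x[6] = 11; x[7] = 19; x[8] = 30; x[9] = 13; x[10] = 7; x[11] = 20; x[12] = 27; x[13] = 11; x[14] = 2; x[15] = 13; x[16] = 15; x[17] = 28; x[18] = 7; x[19] = 35; x[20] = 6; x[21] = 5; x[22] = 11; x[23] = 16; x[24] = 27; x[25] = 7; x[26] = 34.
Since (x[25], x[26]) = (x[1], x[2]) = (7, 34) (two consecutive terms determine the rest), the sequence is periodic with period 24.
(297 - 1) mod 24 = 8, so x[297] = x[9] = 13.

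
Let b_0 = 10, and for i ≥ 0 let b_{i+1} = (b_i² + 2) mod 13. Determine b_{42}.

6

We have b_0 = 10,  b_1 = 11,  b_2 = 6,  b_3 = 12,  b_4 = 3,  b_5 = 11.
Since b_5 = b_1 = 11, the sequence is eventually periodic: after a pre-period of length 1 it cycles with period 4.
For i ≥ 1, b_i depends only on (i - 1) mod 4. (42 - 1) mod 4 = 1, so b_{42} = b_2 = 6.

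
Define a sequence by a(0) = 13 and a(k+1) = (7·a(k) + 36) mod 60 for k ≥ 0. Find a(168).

Computing terms: a(0) = 13; a(1) = 7; a(2) = 25; a(3) = 31; a(4) = 13.
The sequence repeats with period 4.
So a(168) = a(0 + ((168-0) mod 4)) = a(0) = 13.

13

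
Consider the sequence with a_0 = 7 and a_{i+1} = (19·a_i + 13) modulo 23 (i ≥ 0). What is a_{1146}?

4

Listing terms: a_0 = 7,  a_1 = 8,  a_2 = 4,  a_3 = 20,  a_4 = 2,  a_5 = 5,  a_6 = 16,  a_7 = 18,  a_8 = 10,  a_9 = 19,  a_{10} = 6,  a_{11} = 12,  a_{12} = 11,  a_{13} = 15,  a_{14} = 22,  a_{15} = 17,  a_{16} = 14,  a_{17} = 3,  a_{18} = 1,  a_{19} = 9,  a_{20} = 0,  a_{21} = 13,  a_{22} = 7.
The sequence repeats with period 22.
So a_{1146} = a_{0 + ((1146-0) mod 22)} = a_2 = 4.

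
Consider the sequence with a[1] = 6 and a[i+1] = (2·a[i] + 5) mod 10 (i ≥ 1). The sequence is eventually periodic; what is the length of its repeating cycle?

4

a[1] = 6, a[2] = 7, a[3] = 9, a[4] = 3, a[5] = 1, a[6] = 7.
Since a[6] = a[2] = 7, the sequence is eventually periodic: after a pre-period of length 1 it cycles with period 4.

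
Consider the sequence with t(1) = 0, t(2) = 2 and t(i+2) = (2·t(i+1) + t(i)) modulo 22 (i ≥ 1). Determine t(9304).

Computing terms: t(1) = 0,  t(2) = 2,  t(3) = 4,  t(4) = 10,  t(5) = 2,  t(6) = 14,  t(7) = 8,  t(8) = 8,  t(9) = 2,  t(10) = 12,  t(11) = 4,  t(12) = 20,  t(13) = 0,  t(14) = 20,  t(15) = 18,  t(16) = 12,  t(17) = 20,  t(18) = 8,  t(19) = 14,  t(20) = 14,  t(21) = 20,  t(22) = 10,  t(23) = 18,  t(24) = 2,  t(25) = 0,  t(26) = 2.
Since (t(25), t(26)) = (t(1), t(2)) = (0, 2) (two consecutive terms determine the rest), the sequence is periodic with period 24.
(9304 - 1) mod 24 = 15, so t(9304) = t(16) = 12.

12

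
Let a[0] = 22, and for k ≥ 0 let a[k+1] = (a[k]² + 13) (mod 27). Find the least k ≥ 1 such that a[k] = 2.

7

Listing terms: a[0] = 22, a[1] = 11, a[2] = 26, a[3] = 14, a[4] = 20, a[5] = 8, a[6] = 23, a[7] = 2, a[8] = 17, a[9] = 5, a[10] = 11.
Since a[10] = a[1] = 11, the sequence is eventually periodic: after a pre-period of length 1 it cycles with period 9.
The value 2 first appears (with k ≥ 1) at a[7].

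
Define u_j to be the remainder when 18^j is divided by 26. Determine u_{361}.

18

Listing terms: u_1 = 18; u_2 = 12; u_3 = 8; u_4 = 14; u_5 = 18.
The sequence repeats with period 4.
So u_{361} = u_{1 + ((361-1) mod 4)} = u_1 = 18.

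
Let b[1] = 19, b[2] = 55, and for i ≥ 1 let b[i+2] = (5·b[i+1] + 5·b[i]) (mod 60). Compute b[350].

55

b[1] = 19, b[2] = 55, b[3] = 10, b[4] = 25, b[5] = 55, b[6] = 40, b[7] = 55, b[8] = 55, b[9] = 10.
Since (b[8], b[9]) = (b[2], b[3]) = (55, 10) (two consecutive terms determine the rest), the sequence is eventually periodic: after a pre-period of length 1 it cycles with period 6.
For i ≥ 2, b[i] depends only on (i - 2) mod 6. (350 - 2) mod 6 = 0, so b[350] = b[2] = 55.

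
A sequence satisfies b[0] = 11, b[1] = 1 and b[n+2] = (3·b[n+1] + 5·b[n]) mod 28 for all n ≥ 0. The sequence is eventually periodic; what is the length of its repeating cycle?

Computing terms: b[0] = 11,  b[1] = 1,  b[2] = 2,  b[3] = 11,  b[4] = 15,  b[5] = 16,  b[6] = 11,  b[7] = 1.
Since (b[6], b[7]) = (b[0], b[1]) = (11, 1) (two consecutive terms determine the rest), the sequence is periodic with period 6.

6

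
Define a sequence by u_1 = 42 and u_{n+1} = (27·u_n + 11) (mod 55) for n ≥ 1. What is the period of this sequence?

20

We have u_1 = 42, u_2 = 45, u_3 = 16, u_4 = 3, u_5 = 37, u_6 = 20, u_7 = 1, u_8 = 38, u_9 = 47, u_{10} = 15, u_{11} = 31, u_{12} = 23, u_{13} = 27, u_{14} = 25, u_{15} = 26, u_{16} = 53, u_{17} = 12, u_{18} = 5, u_{19} = 36, u_{20} = 48, u_{21} = 42.
The sequence repeats with period 20.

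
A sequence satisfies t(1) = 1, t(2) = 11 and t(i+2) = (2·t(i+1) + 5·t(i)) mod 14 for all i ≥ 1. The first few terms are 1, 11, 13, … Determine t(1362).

t(1) = 1; t(2) = 11; t(3) = 13; t(4) = 11; t(5) = 3; t(6) = 5; t(7) = 11; t(8) = 5; t(9) = 9; t(10) = 1; t(11) = 5; t(12) = 1; t(13) = 13; t(14) = 3; t(15) = 1; t(16) = 3; t(17) = 11; t(18) = 9; t(19) = 3; t(20) = 9; t(21) = 5; t(22) = 13; t(23) = 9; t(24) = 13; t(25) = 1; t(26) = 11.
Since (t(25), t(26)) = (t(1), t(2)) = (1, 11) (two consecutive terms determine the rest), the sequence is periodic with period 24.
So t(1362) = t(1 + ((1362-1) mod 24)) = t(18) = 9.

9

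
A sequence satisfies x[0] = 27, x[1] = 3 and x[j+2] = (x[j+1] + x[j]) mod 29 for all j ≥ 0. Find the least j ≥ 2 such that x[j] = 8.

8

Listing terms: x[0] = 27; x[1] = 3; x[2] = 1; x[3] = 4; x[4] = 5; x[5] = 9; x[6] = 14; x[7] = 23; x[8] = 8; x[9] = 2; x[10] = 10; x[11] = 12; x[12] = 22; x[13] = 5; x[14] = 27; x[15] = 3.
The sequence repeats with period 14.
The value 8 first appears (with j ≥ 2) at x[8].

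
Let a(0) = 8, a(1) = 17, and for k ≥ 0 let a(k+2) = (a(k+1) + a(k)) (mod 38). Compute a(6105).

Listing terms: a(0) = 8,  a(1) = 17,  a(2) = 25,  a(3) = 4,  a(4) = 29,  a(5) = 33,  a(6) = 24,  a(7) = 19,  a(8) = 5,  a(9) = 24,  a(10) = 29,  a(11) = 15,  a(12) = 6,  a(13) = 21,  a(14) = 27,  a(15) = 10,  a(16) = 37,  a(17) = 9,  a(18) = 8,  a(19) = 17.
Since (a(18), a(19)) = (a(0), a(1)) = (8, 17) (two consecutive terms determine the rest), the sequence is periodic with period 18.
(6105 - 0) mod 18 = 3, so a(6105) = a(3) = 4.

4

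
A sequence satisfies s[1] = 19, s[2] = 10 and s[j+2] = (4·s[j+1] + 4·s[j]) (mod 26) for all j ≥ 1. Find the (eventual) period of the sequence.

21

s[1] = 19; s[2] = 10; s[3] = 12; s[4] = 10; s[5] = 10; s[6] = 2; s[7] = 22; s[8] = 18; s[9] = 4; s[10] = 10; s[11] = 4; s[12] = 4; s[13] = 6; s[14] = 14; s[15] = 2; s[16] = 12; s[17] = 4; s[18] = 12; s[19] = 12; s[20] = 18; s[21] = 16; s[22] = 6; s[23] = 10; s[24] = 12.
Since (s[23], s[24]) = (s[2], s[3]) = (10, 12) (two consecutive terms determine the rest), the sequence is eventually periodic: after a pre-period of length 1 it cycles with period 21.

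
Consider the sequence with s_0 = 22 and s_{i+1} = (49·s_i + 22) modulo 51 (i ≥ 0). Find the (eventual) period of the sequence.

24

Listing terms: s_0 = 22,  s_1 = 29,  s_2 = 15,  s_3 = 43,  s_4 = 38,  s_5 = 48,  s_6 = 28,  s_7 = 17,  s_8 = 39,  s_9 = 46,  s_{10} = 32,  s_{11} = 9,  s_{12} = 4,  s_{13} = 14,  s_{14} = 45,  s_{15} = 34,  s_{16} = 5,  s_{17} = 12,  s_{18} = 49,  s_{19} = 26,  s_{20} = 21,  s_{21} = 31,  s_{22} = 11,  s_{23} = 0,  s_{24} = 22.
The sequence repeats with period 24.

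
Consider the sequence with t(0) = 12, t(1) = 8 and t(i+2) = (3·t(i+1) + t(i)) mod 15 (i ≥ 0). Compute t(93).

Computing terms: t(0) = 12,  t(1) = 8,  t(2) = 6,  t(3) = 11,  t(4) = 9,  t(5) = 8,  t(6) = 3,  t(7) = 2,  t(8) = 9,  t(9) = 14,  t(10) = 6,  t(11) = 2,  t(12) = 12,  t(13) = 8.
Since (t(12), t(13)) = (t(0), t(1)) = (12, 8) (two consecutive terms determine the rest), the sequence is periodic with period 12.
So t(93) = t(0 + ((93-0) mod 12)) = t(9) = 14.

14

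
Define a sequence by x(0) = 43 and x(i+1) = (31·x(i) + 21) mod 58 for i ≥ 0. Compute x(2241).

Computing terms: x(0) = 43,  x(1) = 20,  x(2) = 3,  x(3) = 56,  x(4) = 17,  x(5) = 26,  x(6) = 15,  x(7) = 22,  x(8) = 7,  x(9) = 6,  x(10) = 33,  x(11) = 0,  x(12) = 21,  x(13) = 34,  x(14) = 31,  x(15) = 54,  x(16) = 13,  x(17) = 18,  x(18) = 57,  x(19) = 48,  x(20) = 1,  x(21) = 52,  x(22) = 9,  x(23) = 10,  x(24) = 41,  x(25) = 16,  x(26) = 53,  x(27) = 40,  x(28) = 43.
The sequence repeats with period 28.
So x(2241) = x(0 + ((2241-0) mod 28)) = x(1) = 20.

20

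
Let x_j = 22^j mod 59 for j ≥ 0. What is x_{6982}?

3

We have x_0 = 1,  x_1 = 22,  x_2 = 12,  x_3 = 28,  x_4 = 26,  x_5 = 41,  x_6 = 17,  x_7 = 20,  x_8 = 27,  x_9 = 4,  x_{10} = 29,  x_{11} = 48,  x_{12} = 53,  x_{13} = 45,  x_{14} = 46,  x_{15} = 9,  x_{16} = 21,  x_{17} = 49,  x_{18} = 16,  x_{19} = 57,  x_{20} = 15,  x_{21} = 35,  x_{22} = 3,  x_{23} = 7,  x_{24} = 36,  x_{25} = 25,  x_{26} = 19,  x_{27} = 5,  x_{28} = 51,  x_{29} = 1.
Since x_{29} = x_0 = 1, the sequence is periodic with period 29.
(6982 - 0) mod 29 = 22, so x_{6982} = x_{22} = 3.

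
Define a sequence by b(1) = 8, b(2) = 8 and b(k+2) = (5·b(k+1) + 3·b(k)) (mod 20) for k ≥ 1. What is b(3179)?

We have b(1) = 8,  b(2) = 8,  b(3) = 4,  b(4) = 4,  b(5) = 12,  b(6) = 12,  b(7) = 16,  b(8) = 16,  b(9) = 8,  b(10) = 8.
The sequence repeats with period 8.
So b(3179) = b(1 + ((3179-1) mod 8)) = b(3) = 4.

4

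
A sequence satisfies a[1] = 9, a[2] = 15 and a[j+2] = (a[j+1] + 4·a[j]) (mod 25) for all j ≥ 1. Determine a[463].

4

Listing terms: a[1] = 9,  a[2] = 15,  a[3] = 1,  a[4] = 11,  a[5] = 15,  a[6] = 9,  a[7] = 19,  a[8] = 5,  a[9] = 6,  a[10] = 1,  a[11] = 0,  a[12] = 4,  a[13] = 4,  a[14] = 20,  a[15] = 11,  a[16] = 16,  a[17] = 10,  a[18] = 24,  a[19] = 14,  a[20] = 10,  a[21] = 16,  a[22] = 6,  a[23] = 20,  a[24] = 19,  a[25] = 24,  a[26] = 0,  a[27] = 21,  a[28] = 21,  a[29] = 5,  a[30] = 14,  a[31] = 9,  a[32] = 15.
The sequence repeats with period 30.
(463 - 1) mod 30 = 12, so a[463] = a[13] = 4.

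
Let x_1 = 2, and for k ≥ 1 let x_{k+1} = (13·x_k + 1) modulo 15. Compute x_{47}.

Computing terms: x_1 = 2,  x_2 = 12,  x_3 = 7,  x_4 = 2.
The sequence repeats with period 3.
(47 - 1) mod 3 = 1, so x_{47} = x_2 = 12.

12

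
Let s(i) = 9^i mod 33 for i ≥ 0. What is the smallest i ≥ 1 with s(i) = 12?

Listing terms: s(0) = 1, s(1) = 9, s(2) = 15, s(3) = 3, s(4) = 27, s(5) = 12, s(6) = 9.
Since s(6) = s(1) = 9, the sequence is eventually periodic: after a pre-period of length 1 it cycles with period 5.
The value 12 first appears (with i ≥ 1) at s(5).

5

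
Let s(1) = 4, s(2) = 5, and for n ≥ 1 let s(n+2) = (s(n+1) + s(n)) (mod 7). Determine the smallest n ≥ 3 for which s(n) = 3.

9

Computing terms: s(1) = 4; s(2) = 5; s(3) = 2; s(4) = 0; s(5) = 2; s(6) = 2; s(7) = 4; s(8) = 6; s(9) = 3; s(10) = 2; s(11) = 5; s(12) = 0; s(13) = 5; s(14) = 5; s(15) = 3; s(16) = 1; s(17) = 4; s(18) = 5.
The sequence repeats with period 16.
The value 3 first appears (with n ≥ 3) at s(9).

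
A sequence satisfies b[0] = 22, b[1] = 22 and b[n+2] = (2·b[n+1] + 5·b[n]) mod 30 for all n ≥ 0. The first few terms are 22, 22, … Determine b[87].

Listing terms: b[0] = 22,  b[1] = 22,  b[2] = 4,  b[3] = 28,  b[4] = 16,  b[5] = 22,  b[6] = 4.
Since (b[5], b[6]) = (b[1], b[2]) = (22, 4) (two consecutive terms determine the rest), the sequence is eventually periodic: after a pre-period of length 1 it cycles with period 4.
For n ≥ 1, b[n] depends only on (n - 1) mod 4. (87 - 1) mod 4 = 2, so b[87] = b[3] = 28.

28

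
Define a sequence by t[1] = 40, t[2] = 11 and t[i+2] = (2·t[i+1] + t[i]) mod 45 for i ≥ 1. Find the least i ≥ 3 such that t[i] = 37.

15

t[1] = 40; t[2] = 11; t[3] = 17; t[4] = 0; t[5] = 17; t[6] = 34; t[7] = 40; t[8] = 24; t[9] = 43; t[10] = 20; t[11] = 38; t[12] = 6; t[13] = 5; t[14] = 16; t[15] = 37; t[16] = 0; t[17] = 37; t[18] = 29; t[19] = 5; t[20] = 39; t[21] = 38; t[22] = 25; t[23] = 43; t[24] = 21; t[25] = 40; t[26] = 11.
Since (t[25], t[26]) = (t[1], t[2]) = (40, 11) (two consecutive terms determine the rest), the sequence is periodic with period 24.
The value 37 first appears (with i ≥ 3) at t[15].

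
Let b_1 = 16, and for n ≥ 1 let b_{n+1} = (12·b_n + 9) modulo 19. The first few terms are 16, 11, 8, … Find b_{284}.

11

b_1 = 16,  b_2 = 11,  b_3 = 8,  b_4 = 10,  b_5 = 15,  b_6 = 18,  b_7 = 16.
The sequence repeats with period 6.
So b_{284} = b_{1 + ((284-1) mod 6)} = b_2 = 11.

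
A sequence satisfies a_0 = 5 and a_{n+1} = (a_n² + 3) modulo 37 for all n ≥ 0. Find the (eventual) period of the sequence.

4

a_0 = 5, a_1 = 28, a_2 = 10, a_3 = 29, a_4 = 30, a_5 = 15, a_6 = 6, a_7 = 2, a_8 = 7, a_9 = 15.
Since a_9 = a_5 = 15, the sequence is eventually periodic: after a pre-period of length 5 it cycles with period 4.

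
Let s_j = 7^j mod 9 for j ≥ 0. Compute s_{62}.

4

Listing terms: s_0 = 1,  s_1 = 7,  s_2 = 4,  s_3 = 1.
The sequence repeats with period 3.
So s_{62} = s_{0 + ((62-0) mod 3)} = s_2 = 4.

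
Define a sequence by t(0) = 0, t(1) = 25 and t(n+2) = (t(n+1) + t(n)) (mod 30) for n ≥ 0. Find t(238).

5

Computing terms: t(0) = 0,  t(1) = 25,  t(2) = 25,  t(3) = 20,  t(4) = 15,  t(5) = 5,  t(6) = 20,  t(7) = 25,  t(8) = 15,  t(9) = 10,  t(10) = 25,  t(11) = 5,  t(12) = 0,  t(13) = 5,  t(14) = 5,  t(15) = 10,  t(16) = 15,  t(17) = 25,  t(18) = 10,  t(19) = 5,  t(20) = 15,  t(21) = 20,  t(22) = 5,  t(23) = 25,  t(24) = 0,  t(25) = 25.
The sequence repeats with period 24.
So t(238) = t(0 + ((238-0) mod 24)) = t(22) = 5.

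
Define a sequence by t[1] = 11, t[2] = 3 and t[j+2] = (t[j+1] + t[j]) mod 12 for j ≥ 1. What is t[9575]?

7

Listing terms: t[1] = 11; t[2] = 3; t[3] = 2; t[4] = 5; t[5] = 7; t[6] = 0; t[7] = 7; t[8] = 7; t[9] = 2; t[10] = 9; t[11] = 11; t[12] = 8; t[13] = 7; t[14] = 3; t[15] = 10; t[16] = 1; t[17] = 11; t[18] = 0; t[19] = 11; t[20] = 11; t[21] = 10; t[22] = 9; t[23] = 7; t[24] = 4; t[25] = 11; t[26] = 3.
Since (t[25], t[26]) = (t[1], t[2]) = (11, 3) (two consecutive terms determine the rest), the sequence is periodic with period 24.
(9575 - 1) mod 24 = 22, so t[9575] = t[23] = 7.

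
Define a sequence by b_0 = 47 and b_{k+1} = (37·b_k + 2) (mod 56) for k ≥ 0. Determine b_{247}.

Listing terms: b_0 = 47, b_1 = 5, b_2 = 19, b_3 = 33, b_4 = 47.
The sequence repeats with period 4.
(247 - 0) mod 4 = 3, so b_{247} = b_3 = 33.

33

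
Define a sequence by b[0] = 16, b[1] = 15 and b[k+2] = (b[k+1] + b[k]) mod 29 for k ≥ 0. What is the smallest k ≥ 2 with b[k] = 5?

9

b[0] = 16; b[1] = 15; b[2] = 2; b[3] = 17; b[4] = 19; b[5] = 7; b[6] = 26; b[7] = 4; b[8] = 1; b[9] = 5; b[10] = 6; b[11] = 11; b[12] = 17; b[13] = 28; b[14] = 16; b[15] = 15.
Since (b[14], b[15]) = (b[0], b[1]) = (16, 15) (two consecutive terms determine the rest), the sequence is periodic with period 14.
The value 5 first appears (with k ≥ 2) at b[9].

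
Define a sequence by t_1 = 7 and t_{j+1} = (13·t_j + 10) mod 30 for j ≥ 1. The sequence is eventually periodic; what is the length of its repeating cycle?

12

Computing terms: t_1 = 7; t_2 = 11; t_3 = 3; t_4 = 19; t_5 = 17; t_6 = 21; t_7 = 13; t_8 = 29; t_9 = 27; t_{10} = 1; t_{11} = 23; t_{12} = 9; t_{13} = 7.
Since t_{13} = t_1 = 7, the sequence is periodic with period 12.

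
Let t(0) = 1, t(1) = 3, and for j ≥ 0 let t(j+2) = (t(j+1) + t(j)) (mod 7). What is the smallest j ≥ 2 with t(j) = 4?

2

t(0) = 1,  t(1) = 3,  t(2) = 4,  t(3) = 0,  t(4) = 4,  t(5) = 4,  t(6) = 1,  t(7) = 5,  t(8) = 6,  t(9) = 4,  t(10) = 3,  t(11) = 0,  t(12) = 3,  t(13) = 3,  t(14) = 6,  t(15) = 2,  t(16) = 1,  t(17) = 3.
Since (t(16), t(17)) = (t(0), t(1)) = (1, 3) (two consecutive terms determine the rest), the sequence is periodic with period 16.
The value 4 first appears (with j ≥ 2) at t(2).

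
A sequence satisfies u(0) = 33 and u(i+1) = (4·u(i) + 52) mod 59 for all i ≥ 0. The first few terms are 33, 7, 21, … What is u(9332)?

13

Computing terms: u(0) = 33, u(1) = 7, u(2) = 21, u(3) = 18, u(4) = 6, u(5) = 17, u(6) = 2, u(7) = 1, u(8) = 56, u(9) = 40, u(10) = 35, u(11) = 15, u(12) = 53, u(13) = 28, u(14) = 46, u(15) = 0, u(16) = 52, u(17) = 24, u(18) = 30, u(19) = 54, u(20) = 32, u(21) = 3, u(22) = 5, u(23) = 13, u(24) = 45, u(25) = 55, u(26) = 36, u(27) = 19, u(28) = 10, u(29) = 33.
Since u(29) = u(0) = 33, the sequence is periodic with period 29.
So u(9332) = u(0 + ((9332-0) mod 29)) = u(23) = 13.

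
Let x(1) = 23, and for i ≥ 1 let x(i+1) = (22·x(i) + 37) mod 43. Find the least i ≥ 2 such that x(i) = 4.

x(1) = 23,  x(2) = 27,  x(3) = 29,  x(4) = 30,  x(5) = 9,  x(6) = 20,  x(7) = 4,  x(8) = 39,  x(9) = 35,  x(10) = 33,  x(11) = 32,  x(12) = 10,  x(13) = 42,  x(14) = 15,  x(15) = 23.
The sequence repeats with period 14.
The value 4 first appears (with i ≥ 2) at x(7).

7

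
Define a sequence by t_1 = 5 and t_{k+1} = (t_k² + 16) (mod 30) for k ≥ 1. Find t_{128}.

Listing terms: t_1 = 5, t_2 = 11, t_3 = 17, t_4 = 5.
Since t_4 = t_1 = 5, the sequence is periodic with period 3.
(128 - 1) mod 3 = 1, so t_{128} = t_2 = 11.

11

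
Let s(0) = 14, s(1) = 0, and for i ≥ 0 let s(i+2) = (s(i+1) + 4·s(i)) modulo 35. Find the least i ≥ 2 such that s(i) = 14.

Computing terms: s(0) = 14,  s(1) = 0,  s(2) = 21,  s(3) = 21,  s(4) = 0,  s(5) = 14,  s(6) = 14,  s(7) = 0.
Since (s(6), s(7)) = (s(0), s(1)) = (14, 0) (two consecutive terms determine the rest), the sequence is periodic with period 6.
The value 14 first appears (with i ≥ 2) at s(5).

5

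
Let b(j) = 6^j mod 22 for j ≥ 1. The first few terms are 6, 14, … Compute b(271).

6

b(1) = 6, b(2) = 14, b(3) = 18, b(4) = 20, b(5) = 10, b(6) = 16, b(7) = 8, b(8) = 4, b(9) = 2, b(10) = 12, b(11) = 6.
Since b(11) = b(1) = 6, the sequence is periodic with period 10.
So b(271) = b(1 + ((271-1) mod 10)) = b(1) = 6.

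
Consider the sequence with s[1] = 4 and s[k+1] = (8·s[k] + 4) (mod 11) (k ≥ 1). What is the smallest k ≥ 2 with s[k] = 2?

Computing terms: s[1] = 4; s[2] = 3; s[3] = 6; s[4] = 8; s[5] = 2; s[6] = 9; s[7] = 10; s[8] = 7; s[9] = 5; s[10] = 0; s[11] = 4.
Since s[11] = s[1] = 4, the sequence is periodic with period 10.
The value 2 first appears (with k ≥ 2) at s[5].

5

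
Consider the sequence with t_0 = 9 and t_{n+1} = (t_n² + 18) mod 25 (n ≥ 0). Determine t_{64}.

t_0 = 9, t_1 = 24, t_2 = 19, t_3 = 4, t_4 = 9.
The sequence repeats with period 4.
So t_{64} = t_{0 + ((64-0) mod 4)} = t_0 = 9.

9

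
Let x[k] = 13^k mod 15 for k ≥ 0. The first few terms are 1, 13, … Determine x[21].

13

We have x[0] = 1; x[1] = 13; x[2] = 4; x[3] = 7; x[4] = 1.
Since x[4] = x[0] = 1, the sequence is periodic with period 4.
So x[21] = x[0 + ((21-0) mod 4)] = x[1] = 13.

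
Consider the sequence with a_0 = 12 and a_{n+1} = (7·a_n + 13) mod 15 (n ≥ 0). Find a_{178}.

Computing terms: a_0 = 12, a_1 = 7, a_2 = 2, a_3 = 12.
Since a_3 = a_0 = 12, the sequence is periodic with period 3.
So a_{178} = a_{0 + ((178-0) mod 3)} = a_1 = 7.

7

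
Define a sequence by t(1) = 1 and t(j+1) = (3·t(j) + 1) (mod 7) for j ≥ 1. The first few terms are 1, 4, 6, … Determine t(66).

Computing terms: t(1) = 1, t(2) = 4, t(3) = 6, t(4) = 5, t(5) = 2, t(6) = 0, t(7) = 1.
The sequence repeats with period 6.
So t(66) = t(1 + ((66-1) mod 6)) = t(6) = 0.

0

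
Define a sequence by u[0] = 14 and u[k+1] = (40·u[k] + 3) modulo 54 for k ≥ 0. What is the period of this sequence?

Listing terms: u[0] = 14, u[1] = 23, u[2] = 5, u[3] = 41, u[4] = 23.
Since u[4] = u[1] = 23, the sequence is eventually periodic: after a pre-period of length 1 it cycles with period 3.

3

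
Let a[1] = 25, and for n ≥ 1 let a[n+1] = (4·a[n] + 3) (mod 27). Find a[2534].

a[1] = 25,  a[2] = 22,  a[3] = 10,  a[4] = 16,  a[5] = 13,  a[6] = 1,  a[7] = 7,  a[8] = 4,  a[9] = 19,  a[10] = 25.
Since a[10] = a[1] = 25, the sequence is periodic with period 9.
(2534 - 1) mod 9 = 4, so a[2534] = a[5] = 13.

13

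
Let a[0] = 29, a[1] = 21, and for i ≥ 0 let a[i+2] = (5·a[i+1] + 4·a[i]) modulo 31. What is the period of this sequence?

30

We have a[0] = 29, a[1] = 21, a[2] = 4, a[3] = 11, a[4] = 9, a[5] = 27, a[6] = 16, a[7] = 2, a[8] = 12, a[9] = 6, a[10] = 16, a[11] = 11, a[12] = 26, a[13] = 19, a[14] = 13, a[15] = 17, a[16] = 13, a[17] = 9, a[18] = 4, a[19] = 25, a[20] = 17, a[21] = 30, a[22] = 1, a[23] = 1, a[24] = 9, a[25] = 18, a[26] = 2, a[27] = 20, a[28] = 15, a[29] = 0, a[30] = 29, a[31] = 21.
Since (a[30], a[31]) = (a[0], a[1]) = (29, 21) (two consecutive terms determine the rest), the sequence is periodic with period 30.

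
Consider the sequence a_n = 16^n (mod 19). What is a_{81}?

1

Computing terms: a_1 = 16; a_2 = 9; a_3 = 11; a_4 = 5; a_5 = 4; a_6 = 7; a_7 = 17; a_8 = 6; a_9 = 1; a_{10} = 16.
The sequence repeats with period 9.
(81 - 1) mod 9 = 8, so a_{81} = a_9 = 1.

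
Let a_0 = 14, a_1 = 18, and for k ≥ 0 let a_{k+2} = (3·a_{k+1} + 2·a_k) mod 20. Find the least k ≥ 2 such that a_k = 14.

5

We have a_0 = 14, a_1 = 18, a_2 = 2, a_3 = 2, a_4 = 10, a_5 = 14, a_6 = 2, a_7 = 14, a_8 = 6, a_9 = 6, a_{10} = 10, a_{11} = 2, a_{12} = 6, a_{13} = 2, a_{14} = 18, a_{15} = 18, a_{16} = 10, a_{17} = 6, a_{18} = 18, a_{19} = 6, a_{20} = 14, a_{21} = 14, a_{22} = 10, a_{23} = 18, a_{24} = 14, a_{25} = 18.
Since (a_{24}, a_{25}) = (a_0, a_1) = (14, 18) (two consecutive terms determine the rest), the sequence is periodic with period 24.
The value 14 first appears (with k ≥ 2) at a_5.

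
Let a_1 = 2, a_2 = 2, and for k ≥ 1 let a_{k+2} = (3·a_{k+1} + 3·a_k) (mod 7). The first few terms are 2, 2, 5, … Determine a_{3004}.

5

Listing terms: a_1 = 2, a_2 = 2, a_3 = 5, a_4 = 0, a_5 = 1, a_6 = 3, a_7 = 5, a_8 = 3, a_9 = 3, a_{10} = 4, a_{11} = 0, a_{12} = 5, a_{13} = 1, a_{14} = 4, a_{15} = 1, a_{16} = 1, a_{17} = 6, a_{18} = 0, a_{19} = 4, a_{20} = 5, a_{21} = 6, a_{22} = 5, a_{23} = 5, a_{24} = 2, a_{25} = 0, a_{26} = 6, a_{27} = 4, a_{28} = 2, a_{29} = 4, a_{30} = 4, a_{31} = 3, a_{32} = 0, a_{33} = 2, a_{34} = 6, a_{35} = 3, a_{36} = 6, a_{37} = 6, a_{38} = 1, a_{39} = 0, a_{40} = 3, a_{41} = 2, a_{42} = 1, a_{43} = 2, a_{44} = 2.
Since (a_{43}, a_{44}) = (a_1, a_2) = (2, 2) (two consecutive terms determine the rest), the sequence is periodic with period 42.
So a_{3004} = a_{1 + ((3004-1) mod 42)} = a_{22} = 5.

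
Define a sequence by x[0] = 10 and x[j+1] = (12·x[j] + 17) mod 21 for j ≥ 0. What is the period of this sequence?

Computing terms: x[0] = 10, x[1] = 11, x[2] = 2, x[3] = 20, x[4] = 5, x[5] = 14, x[6] = 17, x[7] = 11.
Since x[7] = x[1] = 11, the sequence is eventually periodic: after a pre-period of length 1 it cycles with period 6.

6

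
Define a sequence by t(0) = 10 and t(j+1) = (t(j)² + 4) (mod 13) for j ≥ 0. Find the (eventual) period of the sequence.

Computing terms: t(0) = 10,  t(1) = 0,  t(2) = 4,  t(3) = 7,  t(4) = 1,  t(5) = 5,  t(6) = 3,  t(7) = 0.
Since t(7) = t(1) = 0, the sequence is eventually periodic: after a pre-period of length 1 it cycles with period 6.

6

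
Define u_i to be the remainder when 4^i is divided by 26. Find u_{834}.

14

Computing terms: u_1 = 4,  u_2 = 16,  u_3 = 12,  u_4 = 22,  u_5 = 10,  u_6 = 14,  u_7 = 4.
Since u_7 = u_1 = 4, the sequence is periodic with period 6.
So u_{834} = u_{1 + ((834-1) mod 6)} = u_6 = 14.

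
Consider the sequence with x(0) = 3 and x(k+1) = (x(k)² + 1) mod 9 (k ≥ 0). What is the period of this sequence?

3

x(0) = 3, x(1) = 1, x(2) = 2, x(3) = 5, x(4) = 8, x(5) = 2.
Since x(5) = x(2) = 2, the sequence is eventually periodic: after a pre-period of length 2 it cycles with period 3.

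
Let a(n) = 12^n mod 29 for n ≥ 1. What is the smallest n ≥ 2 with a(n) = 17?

a(1) = 12,  a(2) = 28,  a(3) = 17,  a(4) = 1,  a(5) = 12.
The sequence repeats with period 4.
The value 17 first appears (with n ≥ 2) at a(3).

3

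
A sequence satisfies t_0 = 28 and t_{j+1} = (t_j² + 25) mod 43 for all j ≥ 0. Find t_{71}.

Computing terms: t_0 = 28,  t_1 = 35,  t_2 = 3,  t_3 = 34,  t_4 = 20,  t_5 = 38,  t_6 = 7,  t_7 = 31,  t_8 = 40,  t_9 = 34.
Since t_9 = t_3 = 34, the sequence is eventually periodic: after a pre-period of length 3 it cycles with period 6.
For j ≥ 3, t_j depends only on (j - 3) mod 6. (71 - 3) mod 6 = 2, so t_{71} = t_5 = 38.

38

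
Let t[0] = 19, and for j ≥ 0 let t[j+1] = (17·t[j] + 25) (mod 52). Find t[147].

We have t[0] = 19; t[1] = 36; t[2] = 13; t[3] = 38; t[4] = 47; t[5] = 44; t[6] = 45; t[7] = 10; t[8] = 39; t[9] = 12; t[10] = 21; t[11] = 18; t[12] = 19.
Since t[12] = t[0] = 19, the sequence is periodic with period 12.
So t[147] = t[0 + ((147-0) mod 12)] = t[3] = 38.

38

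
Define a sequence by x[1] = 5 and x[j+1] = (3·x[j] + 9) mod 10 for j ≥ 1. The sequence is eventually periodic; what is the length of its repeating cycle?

4

We have x[1] = 5; x[2] = 4; x[3] = 1; x[4] = 2; x[5] = 5.
The sequence repeats with period 4.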